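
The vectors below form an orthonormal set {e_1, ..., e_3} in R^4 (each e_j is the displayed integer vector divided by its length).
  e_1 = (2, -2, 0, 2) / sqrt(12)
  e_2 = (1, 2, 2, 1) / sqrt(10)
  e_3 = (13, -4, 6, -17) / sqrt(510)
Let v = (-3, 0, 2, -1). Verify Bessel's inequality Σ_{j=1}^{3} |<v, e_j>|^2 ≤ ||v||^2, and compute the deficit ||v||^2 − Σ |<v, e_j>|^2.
Σ |<v, e_j>|^2 = 94/17; ||v||^2 = 14; deficit = 144/17

Write each e_j = u_j / sqrt(<u_j, u_j>) where u_j is the displayed integer vector. Then <v, e_j> = <v, u_j> / sqrt(<u_j, u_j>), so |<v, e_j>|^2 = <v, u_j>^2 / <u_j, u_j>.
Coefficients: <v, e_1> = -8/sqrt(12), <v, e_2> = 0/sqrt(10), <v, e_3> = -10/sqrt(510).
Square and sum: Σ |<v, e_j>|^2 = 94/17.
Compute ||v||^2 = v·v = 14.
Deficit = 14 − 94/17 = 144/17 ≥ 0, confirming Bessel's inequality. (The deficit equals ||v − Σ <v,e_j> e_j||^2, the squared distance from v to span{e_j}.)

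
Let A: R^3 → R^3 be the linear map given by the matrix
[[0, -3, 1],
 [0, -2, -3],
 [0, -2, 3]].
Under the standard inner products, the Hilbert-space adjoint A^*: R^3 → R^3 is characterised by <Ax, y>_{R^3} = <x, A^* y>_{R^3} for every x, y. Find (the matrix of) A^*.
A^* = A^T =
[[0, 0, 0],
 [-3, -2, -2],
 [1, -3, 3]]

For real matrices with standard dot products, the defining identity <Ax, y> = <x, A^* y> gives (Ax)^T y = x^T (A^*) y, i.e. x^T A^T y = x^T (A^*) y. Since this holds for all x, y, we must have A^* = A^T. Therefore
A^* =
[[0, 0, 0],
 [-3, -2, -2],
 [1, -3, 3]].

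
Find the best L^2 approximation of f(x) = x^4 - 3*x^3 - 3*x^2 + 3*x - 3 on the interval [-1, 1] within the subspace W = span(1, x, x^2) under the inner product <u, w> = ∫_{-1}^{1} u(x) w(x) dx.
g(x) = -15*x^2/7 + 6*x/5 - 108/35

The best approximation g ∈ W is the orthogonal projection of f onto W. Writing g = a_0 + a_1 x + a_2 x^2, the coefficients solve the normal equations G · a = b where
  G_{ij} = <φ_i, φ_j> and b_i = <f, φ_i>, with φ_0 = 1, φ_1 = x, φ_2 = x^2.
G =
  [2, 0, 2/3]
  [0, 2/3, 0]
  [2/3, 0, 2/5],
b = (-38/5, 4/5, -102/35).
Solving gives a_0 = -108/35, a_1 = 6/5, a_2 = -15/7, so
  g(x) = -15*x^2/7 + 6*x/5 - 108/35.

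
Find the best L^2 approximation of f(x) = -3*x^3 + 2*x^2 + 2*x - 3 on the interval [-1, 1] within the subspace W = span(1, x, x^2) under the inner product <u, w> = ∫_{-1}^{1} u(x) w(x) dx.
g(x) = 2*x^2 + x/5 - 3

The best approximation g ∈ W is the orthogonal projection of f onto W. Writing g = a_0 + a_1 x + a_2 x^2, the coefficients solve the normal equations G · a = b where
  G_{ij} = <φ_i, φ_j> and b_i = <f, φ_i>, with φ_0 = 1, φ_1 = x, φ_2 = x^2.
G =
  [2, 0, 2/3]
  [0, 2/3, 0]
  [2/3, 0, 2/5],
b = (-14/3, 2/15, -6/5).
Solving gives a_0 = -3, a_1 = 1/5, a_2 = 2, so
  g(x) = 2*x^2 + x/5 - 3.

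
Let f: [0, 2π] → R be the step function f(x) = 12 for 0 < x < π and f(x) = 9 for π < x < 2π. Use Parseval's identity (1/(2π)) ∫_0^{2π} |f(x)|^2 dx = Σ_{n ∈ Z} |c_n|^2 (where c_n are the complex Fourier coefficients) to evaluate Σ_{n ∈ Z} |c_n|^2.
Σ |c_n|^2 = 225/2

Parseval equates the L^2 energy of f (normalised by 1/(2π)) with the ℓ^2 sum of its Fourier coefficients: (1/(2π)) ∫_0^{2π} |f|^2 = Σ |c_n|^2.
Compute the left side: (1/(2π)) [∫_0^π 12^2 dx + ∫_π^{2π} 9^2 dx] = (1/(2π)) · (144π + 81π) = (144 + 81)/2 = 225/2.
So Σ_{n ∈ Z} |c_n|^2 = 225/2.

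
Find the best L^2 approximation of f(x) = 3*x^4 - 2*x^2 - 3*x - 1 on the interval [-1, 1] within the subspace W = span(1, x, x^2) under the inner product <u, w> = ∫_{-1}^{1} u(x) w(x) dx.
g(x) = 4*x^2/7 - 3*x - 44/35

The best approximation g ∈ W is the orthogonal projection of f onto W. Writing g = a_0 + a_1 x + a_2 x^2, the coefficients solve the normal equations G · a = b where
  G_{ij} = <φ_i, φ_j> and b_i = <f, φ_i>, with φ_0 = 1, φ_1 = x, φ_2 = x^2.
G =
  [2, 0, 2/3]
  [0, 2/3, 0]
  [2/3, 0, 2/5],
b = (-32/15, -2, -64/105).
Solving gives a_0 = -44/35, a_1 = -3, a_2 = 4/7, so
  g(x) = 4*x^2/7 - 3*x - 44/35.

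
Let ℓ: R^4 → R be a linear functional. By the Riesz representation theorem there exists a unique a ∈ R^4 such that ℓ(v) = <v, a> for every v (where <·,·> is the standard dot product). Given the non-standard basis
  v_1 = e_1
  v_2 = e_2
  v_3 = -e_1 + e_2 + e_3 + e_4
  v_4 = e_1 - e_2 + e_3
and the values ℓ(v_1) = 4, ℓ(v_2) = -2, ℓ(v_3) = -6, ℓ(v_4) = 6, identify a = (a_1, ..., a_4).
a = (4, -2, 0, 0)

Write a = (a_1, ..., a_4) in the standard basis. For each basis vector v_i, ℓ(v_i) = <v_i, a> is a linear equation in the a_j's. Collect the n equations into a matrix system V a = ℓ, where row i of V is v_i (expressed in the standard basis). Since V is invertible (lower-triangular with 1s on the diagonal, up to permutation), solve by back-substitution:
  V =
[[1, 0, 0, 0],
 [0, 1, 0, 0],
 [-1, 1, 1, 1],
 [1, -1, 1, 0]]
  V a = (4, -2, -6, 6)
Solving gives a = (4, -2, 0, 0).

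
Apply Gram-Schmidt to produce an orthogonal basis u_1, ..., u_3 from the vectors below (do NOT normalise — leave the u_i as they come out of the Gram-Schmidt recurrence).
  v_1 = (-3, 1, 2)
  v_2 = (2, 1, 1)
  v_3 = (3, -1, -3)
Orthogonal basis:
  u_1 = (-3, 1, 2)
  u_2 = (19/14, 17/14, 10/7)
  u_3 = (-1/15, 7/15, -1/3)

Apply the Gram-Schmidt recurrence
  u_1 = v_1
  u_i = v_i − Σ_{j<i} ((v_i · u_j) / (u_j · u_j)) · u_j.

Step by step this gives:
  u_1 = (-3, 1, 2)
  u_2 = (19/14, 17/14, 10/7)
  u_3 = (-1/15, 7/15, -1/3)

Orthogonality check:
  u_2 · u_1 = 0 (should be 0)
  u_3 · u_1 = 0 (should be 0)
  u_3 · u_2 = 0 (should be 0)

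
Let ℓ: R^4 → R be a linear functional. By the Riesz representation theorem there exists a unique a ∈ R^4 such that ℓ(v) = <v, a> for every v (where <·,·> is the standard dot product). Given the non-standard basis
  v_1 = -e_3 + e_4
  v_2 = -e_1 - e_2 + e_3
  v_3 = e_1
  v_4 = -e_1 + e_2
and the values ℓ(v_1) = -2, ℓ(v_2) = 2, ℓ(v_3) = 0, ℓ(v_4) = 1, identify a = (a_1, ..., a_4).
a = (0, 1, 3, 1)

Write a = (a_1, ..., a_4) in the standard basis. For each basis vector v_i, ℓ(v_i) = <v_i, a> is a linear equation in the a_j's. Collect the n equations into a matrix system V a = ℓ, where row i of V is v_i (expressed in the standard basis). Since V is invertible (lower-triangular with 1s on the diagonal, up to permutation), solve by back-substitution:
  V =
[[0, 0, -1, 1],
 [-1, -1, 1, 0],
 [1, 0, 0, 0],
 [-1, 1, 0, 0]]
  V a = (-2, 2, 0, 1)
Solving gives a = (0, 1, 3, 1).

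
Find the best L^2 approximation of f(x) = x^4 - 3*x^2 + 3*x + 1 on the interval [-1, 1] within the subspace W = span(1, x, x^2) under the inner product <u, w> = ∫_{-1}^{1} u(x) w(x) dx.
g(x) = -15*x^2/7 + 3*x + 32/35

The best approximation g ∈ W is the orthogonal projection of f onto W. Writing g = a_0 + a_1 x + a_2 x^2, the coefficients solve the normal equations G · a = b where
  G_{ij} = <φ_i, φ_j> and b_i = <f, φ_i>, with φ_0 = 1, φ_1 = x, φ_2 = x^2.
G =
  [2, 0, 2/3]
  [0, 2/3, 0]
  [2/3, 0, 2/5],
b = (2/5, 2, -26/105).
Solving gives a_0 = 32/35, a_1 = 3, a_2 = -15/7, so
  g(x) = -15*x^2/7 + 3*x + 32/35.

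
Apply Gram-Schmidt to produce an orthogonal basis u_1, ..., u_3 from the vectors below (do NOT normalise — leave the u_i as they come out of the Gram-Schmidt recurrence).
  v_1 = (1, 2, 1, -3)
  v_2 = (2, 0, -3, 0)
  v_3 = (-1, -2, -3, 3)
Orthogonal basis:
  u_1 = (1, 2, 1, -3)
  u_2 = (31/15, 2/15, -44/15, -1/5)
  u_3 = (-78/97, 20/97, -52/97, -30/97)

Apply the Gram-Schmidt recurrence
  u_1 = v_1
  u_i = v_i − Σ_{j<i} ((v_i · u_j) / (u_j · u_j)) · u_j.

Step by step this gives:
  u_1 = (1, 2, 1, -3)
  u_2 = (31/15, 2/15, -44/15, -1/5)
  u_3 = (-78/97, 20/97, -52/97, -30/97)

Orthogonality check:
  u_2 · u_1 = 0 (should be 0)
  u_3 · u_1 = 0 (should be 0)
  u_3 · u_2 = 0 (should be 0)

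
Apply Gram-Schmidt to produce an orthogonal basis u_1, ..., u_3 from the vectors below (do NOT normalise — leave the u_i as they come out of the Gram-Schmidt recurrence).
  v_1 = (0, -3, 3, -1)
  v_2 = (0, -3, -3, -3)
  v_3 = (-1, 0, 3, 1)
Orthogonal basis:
  u_1 = (0, -3, 3, -1)
  u_2 = (0, -48/19, -66/19, -54/19)
  u_3 = (-1, 0, 0, 0)

Apply the Gram-Schmidt recurrence
  u_1 = v_1
  u_i = v_i − Σ_{j<i} ((v_i · u_j) / (u_j · u_j)) · u_j.

Step by step this gives:
  u_1 = (0, -3, 3, -1)
  u_2 = (0, -48/19, -66/19, -54/19)
  u_3 = (-1, 0, 0, 0)

Orthogonality check:
  u_2 · u_1 = 0 (should be 0)
  u_3 · u_1 = 0 (should be 0)
  u_3 · u_2 = 0 (should be 0)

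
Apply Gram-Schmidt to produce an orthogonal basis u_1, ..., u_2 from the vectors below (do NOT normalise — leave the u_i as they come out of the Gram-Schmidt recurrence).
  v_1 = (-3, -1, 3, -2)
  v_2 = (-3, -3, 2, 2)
Orthogonal basis:
  u_1 = (-3, -1, 3, -2)
  u_2 = (-27/23, -55/23, 4/23, 74/23)

Apply the Gram-Schmidt recurrence
  u_1 = v_1
  u_i = v_i − Σ_{j<i} ((v_i · u_j) / (u_j · u_j)) · u_j.

Step by step this gives:
  u_1 = (-3, -1, 3, -2)
  u_2 = (-27/23, -55/23, 4/23, 74/23)

Orthogonality check:
  u_2 · u_1 = 0 (should be 0)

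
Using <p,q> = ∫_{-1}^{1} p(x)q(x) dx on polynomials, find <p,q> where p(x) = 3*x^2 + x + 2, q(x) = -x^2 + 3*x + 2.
<p,q> = 172/15

Expand the product: p(x)·q(x) = -3*x^4 + 8*x^3 + 7*x^2 + 8*x + 4.
∫_{-1}^{1} of each monomial x^k gives [2/(k+1) if k even, 0 if k odd]. Integrating term-by-term (or equivalently evaluating the antiderivative F(x) = -3*x^5/5 + 2*x^4 + 7*x^3/3 + 4*x^2 + 4*x at the endpoints):
  F(1) − F(−1) = 176/15 − (4/15) = 172/15.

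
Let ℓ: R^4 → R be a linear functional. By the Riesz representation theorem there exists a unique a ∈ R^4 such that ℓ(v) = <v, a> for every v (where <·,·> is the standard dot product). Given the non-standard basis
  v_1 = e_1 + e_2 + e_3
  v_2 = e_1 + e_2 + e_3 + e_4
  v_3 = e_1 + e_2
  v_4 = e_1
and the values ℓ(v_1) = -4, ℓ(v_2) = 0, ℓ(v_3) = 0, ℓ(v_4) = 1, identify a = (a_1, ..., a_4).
a = (1, -1, -4, 4)

Write a = (a_1, ..., a_4) in the standard basis. For each basis vector v_i, ℓ(v_i) = <v_i, a> is a linear equation in the a_j's. Collect the n equations into a matrix system V a = ℓ, where row i of V is v_i (expressed in the standard basis). Since V is invertible (lower-triangular with 1s on the diagonal, up to permutation), solve by back-substitution:
  V =
[[1, 1, 1, 0],
 [1, 1, 1, 1],
 [1, 1, 0, 0],
 [1, 0, 0, 0]]
  V a = (-4, 0, 0, 1)
Solving gives a = (1, -1, -4, 4).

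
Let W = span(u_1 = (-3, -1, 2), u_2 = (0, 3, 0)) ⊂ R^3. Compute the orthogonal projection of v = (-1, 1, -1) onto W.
proj_W(v) = (-3/13, 1, 2/13)

Set up U = [u_1 | ... | u_2] ∈ R^(3×2). The projector onto W = col(U) is P = U (U^T U)^(-1) U^T.
Compute U^T U =
  [14, -3]
  [-3, 9],
and U^T v = (0, 3).
Solve U^T U · c = U^T v for the coefficients: c = (1/13, 14/39). The projection is proj_W(v) = U c.
Check: (v - proj_W(v)) · u_1 = 0  (should be 0).
Check: (v - proj_W(v)) · u_2 = 0  (should be 0).
Result: proj_W(v) = (-3/13, 1, 2/13).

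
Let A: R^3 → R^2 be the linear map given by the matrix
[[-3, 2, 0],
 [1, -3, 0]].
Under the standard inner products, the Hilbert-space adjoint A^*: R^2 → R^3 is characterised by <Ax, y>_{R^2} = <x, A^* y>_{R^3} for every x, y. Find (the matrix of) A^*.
A^* = A^T =
[[-3, 1],
 [2, -3],
 [0, 0]]

For real matrices with standard dot products, the defining identity <Ax, y> = <x, A^* y> gives (Ax)^T y = x^T (A^*) y, i.e. x^T A^T y = x^T (A^*) y. Since this holds for all x, y, we must have A^* = A^T. Therefore
A^* =
[[-3, 1],
 [2, -3],
 [0, 0]].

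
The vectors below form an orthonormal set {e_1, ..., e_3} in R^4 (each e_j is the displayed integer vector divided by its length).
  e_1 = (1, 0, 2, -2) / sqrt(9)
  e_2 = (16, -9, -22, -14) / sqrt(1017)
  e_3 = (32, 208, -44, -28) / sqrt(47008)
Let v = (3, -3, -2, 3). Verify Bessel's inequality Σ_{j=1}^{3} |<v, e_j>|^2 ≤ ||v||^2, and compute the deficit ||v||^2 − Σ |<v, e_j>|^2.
Σ |<v, e_j>|^2 = 445/26; ||v||^2 = 31; deficit = 361/26

Write each e_j = u_j / sqrt(<u_j, u_j>) where u_j is the displayed integer vector. Then <v, e_j> = <v, u_j> / sqrt(<u_j, u_j>), so |<v, e_j>|^2 = <v, u_j>^2 / <u_j, u_j>.
Coefficients: <v, e_1> = -7/sqrt(9), <v, e_2> = 77/sqrt(1017), <v, e_3> = -524/sqrt(47008).
Square and sum: Σ |<v, e_j>|^2 = 445/26.
Compute ||v||^2 = v·v = 31.
Deficit = 31 − 445/26 = 361/26 ≥ 0, confirming Bessel's inequality. (The deficit equals ||v − Σ <v,e_j> e_j||^2, the squared distance from v to span{e_j}.)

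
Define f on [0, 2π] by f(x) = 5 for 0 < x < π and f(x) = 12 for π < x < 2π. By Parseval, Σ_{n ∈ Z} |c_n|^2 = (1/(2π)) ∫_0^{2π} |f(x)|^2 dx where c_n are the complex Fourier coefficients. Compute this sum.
Σ |c_n|^2 = 169/2

Parseval equates the L^2 energy of f (normalised by 1/(2π)) with the ℓ^2 sum of its Fourier coefficients: (1/(2π)) ∫_0^{2π} |f|^2 = Σ |c_n|^2.
Compute the left side: (1/(2π)) [∫_0^π 5^2 dx + ∫_π^{2π} 12^2 dx] = (1/(2π)) · (25π + 144π) = (25 + 144)/2 = 169/2.
So Σ_{n ∈ Z} |c_n|^2 = 169/2.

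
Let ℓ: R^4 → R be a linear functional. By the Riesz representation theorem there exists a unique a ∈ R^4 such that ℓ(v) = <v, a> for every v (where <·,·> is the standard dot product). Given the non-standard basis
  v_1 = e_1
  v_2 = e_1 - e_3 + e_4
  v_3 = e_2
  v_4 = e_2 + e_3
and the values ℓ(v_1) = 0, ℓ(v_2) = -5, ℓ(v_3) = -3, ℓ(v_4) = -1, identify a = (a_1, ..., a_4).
a = (0, -3, 2, -3)

Write a = (a_1, ..., a_4) in the standard basis. For each basis vector v_i, ℓ(v_i) = <v_i, a> is a linear equation in the a_j's. Collect the n equations into a matrix system V a = ℓ, where row i of V is v_i (expressed in the standard basis). Since V is invertible (lower-triangular with 1s on the diagonal, up to permutation), solve by back-substitution:
  V =
[[1, 0, 0, 0],
 [1, 0, -1, 1],
 [0, 1, 0, 0],
 [0, 1, 1, 0]]
  V a = (0, -5, -3, -1)
Solving gives a = (0, -3, 2, -3).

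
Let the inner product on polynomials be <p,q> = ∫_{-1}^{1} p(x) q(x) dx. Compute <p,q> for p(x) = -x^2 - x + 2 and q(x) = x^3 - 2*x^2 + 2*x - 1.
<p,q> = -104/15

Expand the product: p(x)·q(x) = -x^5 + x^4 + 2*x^3 - 5*x^2 + 5*x - 2.
∫_{-1}^{1} of each monomial x^k gives [2/(k+1) if k even, 0 if k odd]. Integrating term-by-term (or equivalently evaluating the antiderivative F(x) = -x^6/6 + x^5/5 + x^4/2 - 5*x^3/3 + 5*x^2/2 - 2*x at the endpoints):
  F(1) − F(−1) = -19/30 − (63/10) = -104/15.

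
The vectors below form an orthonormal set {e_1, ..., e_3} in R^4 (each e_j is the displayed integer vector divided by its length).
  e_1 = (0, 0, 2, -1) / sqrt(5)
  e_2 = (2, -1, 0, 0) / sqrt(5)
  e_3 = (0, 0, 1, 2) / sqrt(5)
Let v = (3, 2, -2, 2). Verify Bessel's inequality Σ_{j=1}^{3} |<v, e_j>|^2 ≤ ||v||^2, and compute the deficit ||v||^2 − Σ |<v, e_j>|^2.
Σ |<v, e_j>|^2 = 56/5; ||v||^2 = 21; deficit = 49/5

Write each e_j = u_j / sqrt(<u_j, u_j>) where u_j is the displayed integer vector. Then <v, e_j> = <v, u_j> / sqrt(<u_j, u_j>), so |<v, e_j>|^2 = <v, u_j>^2 / <u_j, u_j>.
Coefficients: <v, e_1> = -6/sqrt(5), <v, e_2> = 4/sqrt(5), <v, e_3> = 2/sqrt(5).
Square and sum: Σ |<v, e_j>|^2 = 56/5.
Compute ||v||^2 = v·v = 21.
Deficit = 21 − 56/5 = 49/5 ≥ 0, confirming Bessel's inequality. (The deficit equals ||v − Σ <v,e_j> e_j||^2, the squared distance from v to span{e_j}.)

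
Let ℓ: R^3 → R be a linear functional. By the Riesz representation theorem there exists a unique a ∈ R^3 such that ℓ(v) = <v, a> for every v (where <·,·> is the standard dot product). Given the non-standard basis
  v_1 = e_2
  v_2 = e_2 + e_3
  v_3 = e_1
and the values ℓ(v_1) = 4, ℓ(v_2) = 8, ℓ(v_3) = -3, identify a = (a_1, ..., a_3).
a = (-3, 4, 4)

Write a = (a_1, ..., a_3) in the standard basis. For each basis vector v_i, ℓ(v_i) = <v_i, a> is a linear equation in the a_j's. Collect the n equations into a matrix system V a = ℓ, where row i of V is v_i (expressed in the standard basis). Since V is invertible (lower-triangular with 1s on the diagonal, up to permutation), solve by back-substitution:
  V =
[[0, 1, 0],
 [0, 1, 1],
 [1, 0, 0]]
  V a = (4, 8, -3)
Solving gives a = (-3, 4, 4).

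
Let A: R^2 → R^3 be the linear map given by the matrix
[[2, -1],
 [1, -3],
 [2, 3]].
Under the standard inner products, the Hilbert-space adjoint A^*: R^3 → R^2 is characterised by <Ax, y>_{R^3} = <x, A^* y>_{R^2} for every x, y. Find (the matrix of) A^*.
A^* = A^T =
[[2, 1, 2],
 [-1, -3, 3]]

For real matrices with standard dot products, the defining identity <Ax, y> = <x, A^* y> gives (Ax)^T y = x^T (A^*) y, i.e. x^T A^T y = x^T (A^*) y. Since this holds for all x, y, we must have A^* = A^T. Therefore
A^* =
[[2, 1, 2],
 [-1, -3, 3]].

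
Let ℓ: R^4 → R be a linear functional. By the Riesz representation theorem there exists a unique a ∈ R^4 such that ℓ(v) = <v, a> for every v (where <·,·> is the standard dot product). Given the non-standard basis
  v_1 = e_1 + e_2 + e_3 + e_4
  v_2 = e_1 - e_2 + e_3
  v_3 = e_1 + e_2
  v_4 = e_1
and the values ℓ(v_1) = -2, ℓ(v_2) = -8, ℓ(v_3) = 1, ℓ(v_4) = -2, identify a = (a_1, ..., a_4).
a = (-2, 3, -3, 0)

Write a = (a_1, ..., a_4) in the standard basis. For each basis vector v_i, ℓ(v_i) = <v_i, a> is a linear equation in the a_j's. Collect the n equations into a matrix system V a = ℓ, where row i of V is v_i (expressed in the standard basis). Since V is invertible (lower-triangular with 1s on the diagonal, up to permutation), solve by back-substitution:
  V =
[[1, 1, 1, 1],
 [1, -1, 1, 0],
 [1, 1, 0, 0],
 [1, 0, 0, 0]]
  V a = (-2, -8, 1, -2)
Solving gives a = (-2, 3, -3, 0).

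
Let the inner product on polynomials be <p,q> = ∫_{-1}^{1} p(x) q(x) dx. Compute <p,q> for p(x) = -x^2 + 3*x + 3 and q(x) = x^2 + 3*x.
<p,q> = 38/5

Expand the product: p(x)·q(x) = -x^4 + 12*x^2 + 9*x.
∫_{-1}^{1} of each monomial x^k gives [2/(k+1) if k even, 0 if k odd]. Integrating term-by-term (or equivalently evaluating the antiderivative F(x) = -x^5/5 + 4*x^3 + 9*x^2/2 at the endpoints):
  F(1) − F(−1) = 83/10 − (7/10) = 38/5.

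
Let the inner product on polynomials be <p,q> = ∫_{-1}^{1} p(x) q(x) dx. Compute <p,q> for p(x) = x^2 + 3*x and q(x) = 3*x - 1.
<p,q> = 16/3

Expand the product: p(x)·q(x) = 3*x^3 + 8*x^2 - 3*x.
∫_{-1}^{1} of each monomial x^k gives [2/(k+1) if k even, 0 if k odd]. Integrating term-by-term (or equivalently evaluating the antiderivative F(x) = 3*x^4/4 + 8*x^3/3 - 3*x^2/2 at the endpoints):
  F(1) − F(−1) = 23/12 − (-41/12) = 16/3.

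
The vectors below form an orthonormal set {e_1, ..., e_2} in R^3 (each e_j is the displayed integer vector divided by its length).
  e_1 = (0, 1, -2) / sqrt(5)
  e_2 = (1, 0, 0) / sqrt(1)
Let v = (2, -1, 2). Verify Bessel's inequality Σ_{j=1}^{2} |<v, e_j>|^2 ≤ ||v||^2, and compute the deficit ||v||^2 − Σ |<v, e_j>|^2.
Σ |<v, e_j>|^2 = 9; ||v||^2 = 9; deficit = 0

Write each e_j = u_j / sqrt(<u_j, u_j>) where u_j is the displayed integer vector. Then <v, e_j> = <v, u_j> / sqrt(<u_j, u_j>), so |<v, e_j>|^2 = <v, u_j>^2 / <u_j, u_j>.
Coefficients: <v, e_1> = -5/sqrt(5), <v, e_2> = 2/sqrt(1).
Square and sum: Σ |<v, e_j>|^2 = 9.
Compute ||v||^2 = v·v = 9.
Deficit = 9 − 9 = 0 ≥ 0, confirming Bessel's inequality. (The deficit equals ||v − Σ <v,e_j> e_j||^2, the squared distance from v to span{e_j}.)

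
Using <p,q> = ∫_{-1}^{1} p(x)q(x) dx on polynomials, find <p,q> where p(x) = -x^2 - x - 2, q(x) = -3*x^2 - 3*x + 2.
<p,q> = -32/15

Expand the product: p(x)·q(x) = 3*x^4 + 6*x^3 + 7*x^2 + 4*x - 4.
∫_{-1}^{1} of each monomial x^k gives [2/(k+1) if k even, 0 if k odd]. Integrating term-by-term (or equivalently evaluating the antiderivative F(x) = 3*x^5/5 + 3*x^4/2 + 7*x^3/3 + 2*x^2 - 4*x at the endpoints):
  F(1) − F(−1) = 73/30 − (137/30) = -32/15.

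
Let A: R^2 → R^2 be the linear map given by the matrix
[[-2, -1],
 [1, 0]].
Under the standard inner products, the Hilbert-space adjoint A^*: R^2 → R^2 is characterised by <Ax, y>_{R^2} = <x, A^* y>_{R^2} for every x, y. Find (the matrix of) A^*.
A^* = A^T =
[[-2, 1],
 [-1, 0]]

For real matrices with standard dot products, the defining identity <Ax, y> = <x, A^* y> gives (Ax)^T y = x^T (A^*) y, i.e. x^T A^T y = x^T (A^*) y. Since this holds for all x, y, we must have A^* = A^T. Therefore
A^* =
[[-2, 1],
 [-1, 0]].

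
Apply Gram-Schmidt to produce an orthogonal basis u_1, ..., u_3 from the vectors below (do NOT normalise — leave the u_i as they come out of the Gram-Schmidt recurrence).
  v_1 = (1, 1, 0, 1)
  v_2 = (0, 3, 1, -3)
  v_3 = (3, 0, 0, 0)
Orthogonal basis:
  u_1 = (1, 1, 0, 1)
  u_2 = (0, 3, 1, -3)
  u_3 = (2, -1, 0, -1)

Apply the Gram-Schmidt recurrence
  u_1 = v_1
  u_i = v_i − Σ_{j<i} ((v_i · u_j) / (u_j · u_j)) · u_j.

Step by step this gives:
  u_1 = (1, 1, 0, 1)
  u_2 = (0, 3, 1, -3)
  u_3 = (2, -1, 0, -1)

Orthogonality check:
  u_2 · u_1 = 0 (should be 0)
  u_3 · u_1 = 0 (should be 0)
  u_3 · u_2 = 0 (should be 0)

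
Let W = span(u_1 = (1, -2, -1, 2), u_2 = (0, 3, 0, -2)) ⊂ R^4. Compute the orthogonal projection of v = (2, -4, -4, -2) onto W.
proj_W(v) = (5/3, -4/3, -5/3, 2)

Set up U = [u_1 | ... | u_2] ∈ R^(4×2). The projector onto W = col(U) is P = U (U^T U)^(-1) U^T.
Compute U^T U =
  [10, -10]
  [-10, 13],
and U^T v = (10, -8).
Solve U^T U · c = U^T v for the coefficients: c = (5/3, 2/3). The projection is proj_W(v) = U c.
Check: (v - proj_W(v)) · u_1 = 0  (should be 0).
Check: (v - proj_W(v)) · u_2 = 0  (should be 0).
Result: proj_W(v) = (5/3, -4/3, -5/3, 2).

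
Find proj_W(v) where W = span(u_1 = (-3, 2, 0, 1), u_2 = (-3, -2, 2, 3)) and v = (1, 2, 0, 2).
proj_W(v) = (-12/25, 62/75, -19/75, -7/75)

Set up U = [u_1 | ... | u_2] ∈ R^(4×2). The projector onto W = col(U) is P = U (U^T U)^(-1) U^T.
Compute U^T U =
  [14, 8]
  [8, 26],
and U^T v = (3, -1).
Solve U^T U · c = U^T v for the coefficients: c = (43/150, -19/150). The projection is proj_W(v) = U c.
Check: (v - proj_W(v)) · u_1 = 0  (should be 0).
Check: (v - proj_W(v)) · u_2 = 0  (should be 0).
Result: proj_W(v) = (-12/25, 62/75, -19/75, -7/75).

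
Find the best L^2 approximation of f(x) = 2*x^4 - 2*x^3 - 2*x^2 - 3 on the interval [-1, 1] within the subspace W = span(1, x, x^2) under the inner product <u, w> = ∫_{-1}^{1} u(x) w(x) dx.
g(x) = -2*x^2/7 - 6*x/5 - 111/35

The best approximation g ∈ W is the orthogonal projection of f onto W. Writing g = a_0 + a_1 x + a_2 x^2, the coefficients solve the normal equations G · a = b where
  G_{ij} = <φ_i, φ_j> and b_i = <f, φ_i>, with φ_0 = 1, φ_1 = x, φ_2 = x^2.
G =
  [2, 0, 2/3]
  [0, 2/3, 0]
  [2/3, 0, 2/5],
b = (-98/15, -4/5, -78/35).
Solving gives a_0 = -111/35, a_1 = -6/5, a_2 = -2/7, so
  g(x) = -2*x^2/7 - 6*x/5 - 111/35.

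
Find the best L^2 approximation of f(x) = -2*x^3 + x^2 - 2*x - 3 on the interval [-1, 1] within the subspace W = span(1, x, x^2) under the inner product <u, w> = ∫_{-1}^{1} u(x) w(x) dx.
g(x) = x^2 - 16*x/5 - 3

The best approximation g ∈ W is the orthogonal projection of f onto W. Writing g = a_0 + a_1 x + a_2 x^2, the coefficients solve the normal equations G · a = b where
  G_{ij} = <φ_i, φ_j> and b_i = <f, φ_i>, with φ_0 = 1, φ_1 = x, φ_2 = x^2.
G =
  [2, 0, 2/3]
  [0, 2/3, 0]
  [2/3, 0, 2/5],
b = (-16/3, -32/15, -8/5).
Solving gives a_0 = -3, a_1 = -16/5, a_2 = 1, so
  g(x) = x^2 - 16*x/5 - 3.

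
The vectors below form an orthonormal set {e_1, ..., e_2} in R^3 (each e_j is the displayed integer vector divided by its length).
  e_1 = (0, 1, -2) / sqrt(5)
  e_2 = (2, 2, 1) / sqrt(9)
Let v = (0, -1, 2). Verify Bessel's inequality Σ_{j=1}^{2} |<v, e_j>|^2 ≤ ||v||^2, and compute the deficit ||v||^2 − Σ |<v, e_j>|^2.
Σ |<v, e_j>|^2 = 5; ||v||^2 = 5; deficit = 0

Write each e_j = u_j / sqrt(<u_j, u_j>) where u_j is the displayed integer vector. Then <v, e_j> = <v, u_j> / sqrt(<u_j, u_j>), so |<v, e_j>|^2 = <v, u_j>^2 / <u_j, u_j>.
Coefficients: <v, e_1> = -5/sqrt(5), <v, e_2> = 0/sqrt(9).
Square and sum: Σ |<v, e_j>|^2 = 5.
Compute ||v||^2 = v·v = 5.
Deficit = 5 − 5 = 0 ≥ 0, confirming Bessel's inequality. (The deficit equals ||v − Σ <v,e_j> e_j||^2, the squared distance from v to span{e_j}.)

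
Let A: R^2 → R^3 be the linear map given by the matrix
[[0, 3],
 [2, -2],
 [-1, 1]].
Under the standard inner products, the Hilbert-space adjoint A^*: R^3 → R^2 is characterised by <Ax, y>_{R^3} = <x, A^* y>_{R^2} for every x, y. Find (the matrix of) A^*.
A^* = A^T =
[[0, 2, -1],
 [3, -2, 1]]

For real matrices with standard dot products, the defining identity <Ax, y> = <x, A^* y> gives (Ax)^T y = x^T (A^*) y, i.e. x^T A^T y = x^T (A^*) y. Since this holds for all x, y, we must have A^* = A^T. Therefore
A^* =
[[0, 2, -1],
 [3, -2, 1]].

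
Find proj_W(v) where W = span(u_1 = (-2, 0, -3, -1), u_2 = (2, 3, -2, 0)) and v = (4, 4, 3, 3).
proj_W(v) = (604/117, 118/39, 316/117, 184/117)

Set up U = [u_1 | ... | u_2] ∈ R^(4×2). The projector onto W = col(U) is P = U (U^T U)^(-1) U^T.
Compute U^T U =
  [14, 2]
  [2, 17],
and U^T v = (-20, 14).
Solve U^T U · c = U^T v for the coefficients: c = (-184/117, 118/117). The projection is proj_W(v) = U c.
Check: (v - proj_W(v)) · u_1 = 0  (should be 0).
Check: (v - proj_W(v)) · u_2 = 0  (should be 0).
Result: proj_W(v) = (604/117, 118/39, 316/117, 184/117).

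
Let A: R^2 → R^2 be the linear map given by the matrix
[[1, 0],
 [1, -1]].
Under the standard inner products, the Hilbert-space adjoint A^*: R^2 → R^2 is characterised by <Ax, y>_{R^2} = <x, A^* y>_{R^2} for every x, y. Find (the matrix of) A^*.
A^* = A^T =
[[1, 1],
 [0, -1]]

For real matrices with standard dot products, the defining identity <Ax, y> = <x, A^* y> gives (Ax)^T y = x^T (A^*) y, i.e. x^T A^T y = x^T (A^*) y. Since this holds for all x, y, we must have A^* = A^T. Therefore
A^* =
[[1, 1],
 [0, -1]].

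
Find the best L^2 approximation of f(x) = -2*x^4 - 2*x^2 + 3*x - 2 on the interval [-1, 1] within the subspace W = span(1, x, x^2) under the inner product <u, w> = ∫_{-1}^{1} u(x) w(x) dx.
g(x) = -26*x^2/7 + 3*x - 64/35

The best approximation g ∈ W is the orthogonal projection of f onto W. Writing g = a_0 + a_1 x + a_2 x^2, the coefficients solve the normal equations G · a = b where
  G_{ij} = <φ_i, φ_j> and b_i = <f, φ_i>, with φ_0 = 1, φ_1 = x, φ_2 = x^2.
G =
  [2, 0, 2/3]
  [0, 2/3, 0]
  [2/3, 0, 2/5],
b = (-92/15, 2, -284/105).
Solving gives a_0 = -64/35, a_1 = 3, a_2 = -26/7, so
  g(x) = -26*x^2/7 + 3*x - 64/35.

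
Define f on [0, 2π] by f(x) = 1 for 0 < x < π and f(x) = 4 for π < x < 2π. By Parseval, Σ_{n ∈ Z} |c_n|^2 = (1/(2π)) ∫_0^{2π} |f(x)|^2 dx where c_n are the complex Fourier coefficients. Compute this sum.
Σ |c_n|^2 = 17/2

Parseval equates the L^2 energy of f (normalised by 1/(2π)) with the ℓ^2 sum of its Fourier coefficients: (1/(2π)) ∫_0^{2π} |f|^2 = Σ |c_n|^2.
Compute the left side: (1/(2π)) [∫_0^π 1^2 dx + ∫_π^{2π} 4^2 dx] = (1/(2π)) · (1π + 16π) = (1 + 16)/2 = 17/2.
So Σ_{n ∈ Z} |c_n|^2 = 17/2.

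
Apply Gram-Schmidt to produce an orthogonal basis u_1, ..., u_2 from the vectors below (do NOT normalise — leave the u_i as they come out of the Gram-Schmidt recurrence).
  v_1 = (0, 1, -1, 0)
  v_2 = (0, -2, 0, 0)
Orthogonal basis:
  u_1 = (0, 1, -1, 0)
  u_2 = (0, -1, -1, 0)

Apply the Gram-Schmidt recurrence
  u_1 = v_1
  u_i = v_i − Σ_{j<i} ((v_i · u_j) / (u_j · u_j)) · u_j.

Step by step this gives:
  u_1 = (0, 1, -1, 0)
  u_2 = (0, -1, -1, 0)

Orthogonality check:
  u_2 · u_1 = 0 (should be 0)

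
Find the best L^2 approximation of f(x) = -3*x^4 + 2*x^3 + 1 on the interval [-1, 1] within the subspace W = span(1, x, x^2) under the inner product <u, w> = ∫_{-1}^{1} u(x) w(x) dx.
g(x) = -18*x^2/7 + 6*x/5 + 44/35

The best approximation g ∈ W is the orthogonal projection of f onto W. Writing g = a_0 + a_1 x + a_2 x^2, the coefficients solve the normal equations G · a = b where
  G_{ij} = <φ_i, φ_j> and b_i = <f, φ_i>, with φ_0 = 1, φ_1 = x, φ_2 = x^2.
G =
  [2, 0, 2/3]
  [0, 2/3, 0]
  [2/3, 0, 2/5],
b = (4/5, 4/5, -4/21).
Solving gives a_0 = 44/35, a_1 = 6/5, a_2 = -18/7, so
  g(x) = -18*x^2/7 + 6*x/5 + 44/35.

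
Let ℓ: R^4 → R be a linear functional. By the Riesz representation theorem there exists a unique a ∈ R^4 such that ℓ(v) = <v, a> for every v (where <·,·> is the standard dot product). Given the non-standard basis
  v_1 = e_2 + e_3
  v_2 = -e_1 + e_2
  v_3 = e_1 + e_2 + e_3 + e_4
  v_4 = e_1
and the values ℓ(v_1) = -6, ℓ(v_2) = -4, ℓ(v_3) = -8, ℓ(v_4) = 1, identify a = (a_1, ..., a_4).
a = (1, -3, -3, -3)

Write a = (a_1, ..., a_4) in the standard basis. For each basis vector v_i, ℓ(v_i) = <v_i, a> is a linear equation in the a_j's. Collect the n equations into a matrix system V a = ℓ, where row i of V is v_i (expressed in the standard basis). Since V is invertible (lower-triangular with 1s on the diagonal, up to permutation), solve by back-substitution:
  V =
[[0, 1, 1, 0],
 [-1, 1, 0, 0],
 [1, 1, 1, 1],
 [1, 0, 0, 0]]
  V a = (-6, -4, -8, 1)
Solving gives a = (1, -3, -3, -3).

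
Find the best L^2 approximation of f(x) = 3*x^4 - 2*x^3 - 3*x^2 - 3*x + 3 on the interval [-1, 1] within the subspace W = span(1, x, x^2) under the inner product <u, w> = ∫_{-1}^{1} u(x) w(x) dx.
g(x) = -3*x^2/7 - 21*x/5 + 96/35

The best approximation g ∈ W is the orthogonal projection of f onto W. Writing g = a_0 + a_1 x + a_2 x^2, the coefficients solve the normal equations G · a = b where
  G_{ij} = <φ_i, φ_j> and b_i = <f, φ_i>, with φ_0 = 1, φ_1 = x, φ_2 = x^2.
G =
  [2, 0, 2/3]
  [0, 2/3, 0]
  [2/3, 0, 2/5],
b = (26/5, -14/5, 58/35).
Solving gives a_0 = 96/35, a_1 = -21/5, a_2 = -3/7, so
  g(x) = -3*x^2/7 - 21*x/5 + 96/35.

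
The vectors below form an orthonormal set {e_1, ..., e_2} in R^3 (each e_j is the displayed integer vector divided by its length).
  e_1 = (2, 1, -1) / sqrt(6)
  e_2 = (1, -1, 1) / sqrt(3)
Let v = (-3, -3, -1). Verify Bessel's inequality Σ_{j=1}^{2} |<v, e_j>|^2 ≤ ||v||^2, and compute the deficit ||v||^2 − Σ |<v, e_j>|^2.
Σ |<v, e_j>|^2 = 11; ||v||^2 = 19; deficit = 8

Write each e_j = u_j / sqrt(<u_j, u_j>) where u_j is the displayed integer vector. Then <v, e_j> = <v, u_j> / sqrt(<u_j, u_j>), so |<v, e_j>|^2 = <v, u_j>^2 / <u_j, u_j>.
Coefficients: <v, e_1> = -8/sqrt(6), <v, e_2> = -1/sqrt(3).
Square and sum: Σ |<v, e_j>|^2 = 11.
Compute ||v||^2 = v·v = 19.
Deficit = 19 − 11 = 8 ≥ 0, confirming Bessel's inequality. (The deficit equals ||v − Σ <v,e_j> e_j||^2, the squared distance from v to span{e_j}.)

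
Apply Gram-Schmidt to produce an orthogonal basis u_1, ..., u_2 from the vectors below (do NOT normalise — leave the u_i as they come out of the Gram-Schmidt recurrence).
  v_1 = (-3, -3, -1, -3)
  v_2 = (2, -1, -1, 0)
Orthogonal basis:
  u_1 = (-3, -3, -1, -3)
  u_2 = (25/14, -17/14, -15/14, -3/14)

Apply the Gram-Schmidt recurrence
  u_1 = v_1
  u_i = v_i − Σ_{j<i} ((v_i · u_j) / (u_j · u_j)) · u_j.

Step by step this gives:
  u_1 = (-3, -3, -1, -3)
  u_2 = (25/14, -17/14, -15/14, -3/14)

Orthogonality check:
  u_2 · u_1 = 0 (should be 0)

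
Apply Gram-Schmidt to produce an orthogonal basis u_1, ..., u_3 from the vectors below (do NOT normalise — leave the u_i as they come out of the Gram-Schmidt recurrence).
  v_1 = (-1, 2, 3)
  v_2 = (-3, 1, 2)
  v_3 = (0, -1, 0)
Orthogonal basis:
  u_1 = (-1, 2, 3)
  u_2 = (-31/14, -4/7, -5/14)
  u_3 = (7/75, -49/75, 7/15)

Apply the Gram-Schmidt recurrence
  u_1 = v_1
  u_i = v_i − Σ_{j<i} ((v_i · u_j) / (u_j · u_j)) · u_j.

Step by step this gives:
  u_1 = (-1, 2, 3)
  u_2 = (-31/14, -4/7, -5/14)
  u_3 = (7/75, -49/75, 7/15)

Orthogonality check:
  u_2 · u_1 = 0 (should be 0)
  u_3 · u_1 = 0 (should be 0)
  u_3 · u_2 = 0 (should be 0)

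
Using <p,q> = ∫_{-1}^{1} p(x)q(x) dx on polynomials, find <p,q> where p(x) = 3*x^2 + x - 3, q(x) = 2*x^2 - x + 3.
<p,q> = -214/15

Expand the product: p(x)·q(x) = 6*x^4 - x^3 + 2*x^2 + 6*x - 9.
∫_{-1}^{1} of each monomial x^k gives [2/(k+1) if k even, 0 if k odd]. Integrating term-by-term (or equivalently evaluating the antiderivative F(x) = 6*x^5/5 - x^4/4 + 2*x^3/3 + 3*x^2 - 9*x at the endpoints):
  F(1) − F(−1) = -263/60 − (593/60) = -214/15.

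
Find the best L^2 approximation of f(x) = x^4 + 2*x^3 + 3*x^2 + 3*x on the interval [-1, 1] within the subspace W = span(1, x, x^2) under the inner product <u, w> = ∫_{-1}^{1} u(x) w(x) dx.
g(x) = 27*x^2/7 + 21*x/5 - 3/35

The best approximation g ∈ W is the orthogonal projection of f onto W. Writing g = a_0 + a_1 x + a_2 x^2, the coefficients solve the normal equations G · a = b where
  G_{ij} = <φ_i, φ_j> and b_i = <f, φ_i>, with φ_0 = 1, φ_1 = x, φ_2 = x^2.
G =
  [2, 0, 2/3]
  [0, 2/3, 0]
  [2/3, 0, 2/5],
b = (12/5, 14/5, 52/35).
Solving gives a_0 = -3/35, a_1 = 21/5, a_2 = 27/7, so
  g(x) = 27*x^2/7 + 21*x/5 - 3/35.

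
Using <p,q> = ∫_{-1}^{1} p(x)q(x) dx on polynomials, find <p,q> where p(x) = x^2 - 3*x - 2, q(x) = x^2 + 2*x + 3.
<p,q> = -224/15

Expand the product: p(x)·q(x) = x^4 - x^3 - 5*x^2 - 13*x - 6.
∫_{-1}^{1} of each monomial x^k gives [2/(k+1) if k even, 0 if k odd]. Integrating term-by-term (or equivalently evaluating the antiderivative F(x) = x^5/5 - x^4/4 - 5*x^3/3 - 13*x^2/2 - 6*x at the endpoints):
  F(1) − F(−1) = -853/60 − (43/60) = -224/15.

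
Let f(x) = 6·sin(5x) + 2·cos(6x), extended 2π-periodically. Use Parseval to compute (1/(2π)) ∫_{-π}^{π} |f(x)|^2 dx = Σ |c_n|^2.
Σ |c_n|^2 = 20

Expand |f|^2 and use orthogonality of {sin(nx), cos(mx)} on [-π, π]:
  ∫_{-π}^{π} sin(nx)^2 dx = π, ∫ cos(mx)^2 dx = π, and cross terms integrate to 0.
So ∫_{-π}^{π} f(x)^2 dx = 6^2 · π + 2^2 · π = (36 + 4)π.
Divide by 2π: (36 + 4)/2 = 20.
By Parseval, this equals Σ |c_n|^2.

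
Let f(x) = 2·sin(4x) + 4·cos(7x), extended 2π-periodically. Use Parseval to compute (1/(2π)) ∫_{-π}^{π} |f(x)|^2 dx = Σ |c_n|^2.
Σ |c_n|^2 = 10

Expand |f|^2 and use orthogonality of {sin(nx), cos(mx)} on [-π, π]:
  ∫_{-π}^{π} sin(nx)^2 dx = π, ∫ cos(mx)^2 dx = π, and cross terms integrate to 0.
So ∫_{-π}^{π} f(x)^2 dx = 2^2 · π + 4^2 · π = (4 + 16)π.
Divide by 2π: (4 + 16)/2 = 10.
By Parseval, this equals Σ |c_n|^2.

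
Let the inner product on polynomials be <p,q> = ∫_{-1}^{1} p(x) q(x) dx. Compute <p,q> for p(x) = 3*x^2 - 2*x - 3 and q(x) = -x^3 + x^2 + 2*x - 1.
<p,q> = 4/3

Expand the product: p(x)·q(x) = -3*x^5 + 5*x^4 + 7*x^3 - 10*x^2 - 4*x + 3.
∫_{-1}^{1} of each monomial x^k gives [2/(k+1) if k even, 0 if k odd]. Integrating term-by-term (or equivalently evaluating the antiderivative F(x) = -x^6/2 + x^5 + 7*x^4/4 - 10*x^3/3 - 2*x^2 + 3*x at the endpoints):
  F(1) − F(−1) = -1/12 − (-17/12) = 4/3.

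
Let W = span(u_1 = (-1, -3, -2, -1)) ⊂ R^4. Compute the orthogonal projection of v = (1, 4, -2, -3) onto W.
proj_W(v) = (2/5, 6/5, 4/5, 2/5)

Set up U = [u_1 | ... | u_1] ∈ R^(4×1). The projector onto W = col(U) is P = U (U^T U)^(-1) U^T.
Compute U^T U =
  [15],
and U^T v = (-6).
Solve U^T U · c = U^T v for the coefficients: c = (-2/5). The projection is proj_W(v) = U c.
Check: (v - proj_W(v)) · u_1 = 0  (should be 0).
Result: proj_W(v) = (2/5, 6/5, 4/5, 2/5).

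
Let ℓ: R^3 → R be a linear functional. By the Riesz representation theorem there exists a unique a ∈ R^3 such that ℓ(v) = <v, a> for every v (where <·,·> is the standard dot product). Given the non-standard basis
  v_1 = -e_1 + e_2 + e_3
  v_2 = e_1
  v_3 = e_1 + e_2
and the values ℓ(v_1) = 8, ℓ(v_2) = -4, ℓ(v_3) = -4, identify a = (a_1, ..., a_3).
a = (-4, 0, 4)

Write a = (a_1, ..., a_3) in the standard basis. For each basis vector v_i, ℓ(v_i) = <v_i, a> is a linear equation in the a_j's. Collect the n equations into a matrix system V a = ℓ, where row i of V is v_i (expressed in the standard basis). Since V is invertible (lower-triangular with 1s on the diagonal, up to permutation), solve by back-substitution:
  V =
[[-1, 1, 1],
 [1, 0, 0],
 [1, 1, 0]]
  V a = (8, -4, -4)
Solving gives a = (-4, 0, 4).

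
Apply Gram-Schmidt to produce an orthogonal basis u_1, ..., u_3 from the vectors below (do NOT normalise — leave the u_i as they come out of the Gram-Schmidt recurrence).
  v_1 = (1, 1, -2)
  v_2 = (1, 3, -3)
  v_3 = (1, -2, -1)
Orthogonal basis:
  u_1 = (1, 1, -2)
  u_2 = (-2/3, 4/3, 1/3)
  u_3 = (-3/14, -1/14, -1/7)

Apply the Gram-Schmidt recurrence
  u_1 = v_1
  u_i = v_i − Σ_{j<i} ((v_i · u_j) / (u_j · u_j)) · u_j.

Step by step this gives:
  u_1 = (1, 1, -2)
  u_2 = (-2/3, 4/3, 1/3)
  u_3 = (-3/14, -1/14, -1/7)

Orthogonality check:
  u_2 · u_1 = 0 (should be 0)
  u_3 · u_1 = 0 (should be 0)
  u_3 · u_2 = 0 (should be 0)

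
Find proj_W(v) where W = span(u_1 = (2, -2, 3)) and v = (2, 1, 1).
proj_W(v) = (10/17, -10/17, 15/17)

Set up U = [u_1 | ... | u_1] ∈ R^(3×1). The projector onto W = col(U) is P = U (U^T U)^(-1) U^T.
Compute U^T U =
  [17],
and U^T v = (5).
Solve U^T U · c = U^T v for the coefficients: c = (5/17). The projection is proj_W(v) = U c.
Check: (v - proj_W(v)) · u_1 = 0  (should be 0).
Result: proj_W(v) = (10/17, -10/17, 15/17).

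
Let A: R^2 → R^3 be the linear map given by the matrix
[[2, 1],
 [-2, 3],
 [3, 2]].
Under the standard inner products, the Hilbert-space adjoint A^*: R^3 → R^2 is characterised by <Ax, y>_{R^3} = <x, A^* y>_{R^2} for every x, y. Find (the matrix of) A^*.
A^* = A^T =
[[2, -2, 3],
 [1, 3, 2]]

For real matrices with standard dot products, the defining identity <Ax, y> = <x, A^* y> gives (Ax)^T y = x^T (A^*) y, i.e. x^T A^T y = x^T (A^*) y. Since this holds for all x, y, we must have A^* = A^T. Therefore
A^* =
[[2, -2, 3],
 [1, 3, 2]].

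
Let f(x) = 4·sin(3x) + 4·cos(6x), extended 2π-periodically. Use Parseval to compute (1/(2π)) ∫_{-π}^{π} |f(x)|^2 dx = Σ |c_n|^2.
Σ |c_n|^2 = 16

Expand |f|^2 and use orthogonality of {sin(nx), cos(mx)} on [-π, π]:
  ∫_{-π}^{π} sin(nx)^2 dx = π, ∫ cos(mx)^2 dx = π, and cross terms integrate to 0.
So ∫_{-π}^{π} f(x)^2 dx = 4^2 · π + 4^2 · π = (16 + 16)π.
Divide by 2π: (16 + 16)/2 = 16.
By Parseval, this equals Σ |c_n|^2.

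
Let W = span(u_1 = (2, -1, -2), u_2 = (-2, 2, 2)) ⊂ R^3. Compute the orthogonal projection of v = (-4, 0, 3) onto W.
proj_W(v) = (-7/2, 0, 7/2)

Set up U = [u_1 | ... | u_2] ∈ R^(3×2). The projector onto W = col(U) is P = U (U^T U)^(-1) U^T.
Compute U^T U =
  [9, -10]
  [-10, 12],
and U^T v = (-14, 14).
Solve U^T U · c = U^T v for the coefficients: c = (-7/2, -7/4). The projection is proj_W(v) = U c.
Check: (v - proj_W(v)) · u_1 = 0  (should be 0).
Check: (v - proj_W(v)) · u_2 = 0  (should be 0).
Result: proj_W(v) = (-7/2, 0, 7/2).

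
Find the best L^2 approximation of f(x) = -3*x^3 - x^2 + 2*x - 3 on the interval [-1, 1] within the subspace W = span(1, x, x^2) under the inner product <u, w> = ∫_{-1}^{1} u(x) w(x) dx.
g(x) = -x^2 + x/5 - 3

The best approximation g ∈ W is the orthogonal projection of f onto W. Writing g = a_0 + a_1 x + a_2 x^2, the coefficients solve the normal equations G · a = b where
  G_{ij} = <φ_i, φ_j> and b_i = <f, φ_i>, with φ_0 = 1, φ_1 = x, φ_2 = x^2.
G =
  [2, 0, 2/3]
  [0, 2/3, 0]
  [2/3, 0, 2/5],
b = (-20/3, 2/15, -12/5).
Solving gives a_0 = -3, a_1 = 1/5, a_2 = -1, so
  g(x) = -x^2 + x/5 - 3.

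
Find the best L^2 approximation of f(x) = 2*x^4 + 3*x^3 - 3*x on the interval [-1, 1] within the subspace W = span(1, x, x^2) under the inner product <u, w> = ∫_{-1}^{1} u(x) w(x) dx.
g(x) = 12*x^2/7 - 6*x/5 - 6/35

The best approximation g ∈ W is the orthogonal projection of f onto W. Writing g = a_0 + a_1 x + a_2 x^2, the coefficients solve the normal equations G · a = b where
  G_{ij} = <φ_i, φ_j> and b_i = <f, φ_i>, with φ_0 = 1, φ_1 = x, φ_2 = x^2.
G =
  [2, 0, 2/3]
  [0, 2/3, 0]
  [2/3, 0, 2/5],
b = (4/5, -4/5, 4/7).
Solving gives a_0 = -6/35, a_1 = -6/5, a_2 = 12/7, so
  g(x) = 12*x^2/7 - 6*x/5 - 6/35.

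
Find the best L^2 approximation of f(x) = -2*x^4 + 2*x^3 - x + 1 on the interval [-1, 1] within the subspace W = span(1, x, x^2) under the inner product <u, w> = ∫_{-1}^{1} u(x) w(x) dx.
g(x) = -12*x^2/7 + x/5 + 41/35

The best approximation g ∈ W is the orthogonal projection of f onto W. Writing g = a_0 + a_1 x + a_2 x^2, the coefficients solve the normal equations G · a = b where
  G_{ij} = <φ_i, φ_j> and b_i = <f, φ_i>, with φ_0 = 1, φ_1 = x, φ_2 = x^2.
G =
  [2, 0, 2/3]
  [0, 2/3, 0]
  [2/3, 0, 2/5],
b = (6/5, 2/15, 2/21).
Solving gives a_0 = 41/35, a_1 = 1/5, a_2 = -12/7, so
  g(x) = -12*x^2/7 + x/5 + 41/35.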